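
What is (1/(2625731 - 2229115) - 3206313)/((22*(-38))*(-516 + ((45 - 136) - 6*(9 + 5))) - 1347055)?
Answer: 1271675036807/305148021464 ≈ 4.1674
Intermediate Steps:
(1/(2625731 - 2229115) - 3206313)/((22*(-38))*(-516 + ((45 - 136) - 6*(9 + 5))) - 1347055) = (1/396616 - 3206313)/(-836*(-516 + (-91 - 6*14)) - 1347055) = (1/396616 - 3206313)/(-836*(-516 + (-91 - 84)) - 1347055) = -1271675036807/(396616*(-836*(-516 - 175) - 1347055)) = -1271675036807/(396616*(-836*(-691) - 1347055)) = -1271675036807/(396616*(577676 - 1347055)) = -1271675036807/396616/(-769379) = -1271675036807/396616*(-1/769379) = 1271675036807/305148021464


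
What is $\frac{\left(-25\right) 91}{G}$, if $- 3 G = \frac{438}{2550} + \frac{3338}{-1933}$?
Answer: $- \frac{1868969375}{425847} \approx -4388.8$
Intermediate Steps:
$G = \frac{425847}{821525}$ ($G = - \frac{\frac{438}{2550} + \frac{3338}{-1933}}{3} = - \frac{438 \cdot \frac{1}{2550} + 3338 \left(- \frac{1}{1933}\right)}{3} = - \frac{\frac{73}{425} - \frac{3338}{1933}}{3} = \left(- \frac{1}{3}\right) \left(- \frac{1277541}{821525}\right) = \frac{425847}{821525} \approx 0.51836$)
$\frac{\left(-25\right) 91}{G} = \frac{\left(-25\right) 91}{\frac{425847}{821525}} = \left(-2275\right) \frac{821525}{425847} = - \frac{1868969375}{425847}$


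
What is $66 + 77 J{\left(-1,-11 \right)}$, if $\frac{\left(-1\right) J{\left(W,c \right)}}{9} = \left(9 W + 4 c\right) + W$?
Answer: $37488$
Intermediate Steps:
$J{\left(W,c \right)} = - 90 W - 36 c$ ($J{\left(W,c \right)} = - 9 \left(\left(9 W + 4 c\right) + W\right) = - 9 \left(\left(4 c + 9 W\right) + W\right) = - 9 \left(4 c + 10 W\right) = - 90 W - 36 c$)
$66 + 77 J{\left(-1,-11 \right)} = 66 + 77 \left(\left(-90\right) \left(-1\right) - -396\right) = 66 + 77 \left(90 + 396\right) = 66 + 77 \cdot 486 = 66 + 37422 = 37488$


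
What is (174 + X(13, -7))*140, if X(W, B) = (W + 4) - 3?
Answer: 26320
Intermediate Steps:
X(W, B) = 1 + W (X(W, B) = (4 + W) - 3 = 1 + W)
(174 + X(13, -7))*140 = (174 + (1 + 13))*140 = (174 + 14)*140 = 188*140 = 26320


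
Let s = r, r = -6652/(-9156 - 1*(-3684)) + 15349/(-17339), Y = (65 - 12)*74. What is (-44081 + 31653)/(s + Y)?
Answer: -294789077856/93036704669 ≈ -3.1685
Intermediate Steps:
Y = 3922 (Y = 53*74 = 3922)
r = 7837325/23719752 (r = -6652/(-9156 + 3684) + 15349*(-1/17339) = -6652/(-5472) - 15349/17339 = -6652*(-1/5472) - 15349/17339 = 1663/1368 - 15349/17339 = 7837325/23719752 ≈ 0.33041)
s = 7837325/23719752 ≈ 0.33041
(-44081 + 31653)/(s + Y) = (-44081 + 31653)/(7837325/23719752 + 3922) = -12428/93036704669/23719752 = -12428*23719752/93036704669 = -294789077856/93036704669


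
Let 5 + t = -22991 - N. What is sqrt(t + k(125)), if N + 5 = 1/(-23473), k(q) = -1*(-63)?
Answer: I*sqrt(12632909059039)/23473 ≈ 151.42*I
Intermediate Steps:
k(q) = 63
N = -117366/23473 (N = -5 + 1/(-23473) = -5 - 1/23473 = -117366/23473 ≈ -5.0000)
t = -539667742/23473 (t = -5 + (-22991 - 1*(-117366/23473)) = -5 + (-22991 + 117366/23473) = -5 - 539550377/23473 = -539667742/23473 ≈ -22991.)
sqrt(t + k(125)) = sqrt(-539667742/23473 + 63) = sqrt(-538188943/23473) = I*sqrt(12632909059039)/23473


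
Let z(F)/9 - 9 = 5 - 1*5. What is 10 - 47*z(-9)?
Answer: -3797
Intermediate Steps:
z(F) = 81 (z(F) = 81 + 9*(5 - 1*5) = 81 + 9*(5 - 5) = 81 + 9*0 = 81 + 0 = 81)
10 - 47*z(-9) = 10 - 47*81 = 10 - 3807 = -3797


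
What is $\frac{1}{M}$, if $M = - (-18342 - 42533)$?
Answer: $\frac{1}{60875} \approx 1.6427 \cdot 10^{-5}$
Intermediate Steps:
$M = 60875$ ($M = \left(-1\right) \left(-60875\right) = 60875$)
$\frac{1}{M} = \frac{1}{60875}$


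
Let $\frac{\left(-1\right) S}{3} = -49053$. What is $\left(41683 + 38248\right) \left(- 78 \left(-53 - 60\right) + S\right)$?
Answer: $12467077863$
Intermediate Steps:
$S = 147159$ ($S = \left(-3\right) \left(-49053\right) = 147159$)
$\left(41683 + 38248\right) \left(- 78 \left(-53 - 60\right) + S\right) = \left(41683 + 38248\right) \left(- 78 \left(-53 - 60\right) + 147159\right) = 79931 \left(\left(-78\right) \left(-113\right) + 147159\right) = 79931 \left(8814 + 147159\right) = 79931 \cdot 155973 = 12467077863$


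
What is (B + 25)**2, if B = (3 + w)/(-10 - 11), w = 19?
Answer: 253009/441 ≈ 573.72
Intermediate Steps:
B = -22/21 (B = (3 + 19)/(-10 - 11) = 22/(-21) = 22*(-1/21) = -22/21 ≈ -1.0476)
(B + 25)**2 = (-22/21 + 25)**2 = (503/21)**2 = 253009/441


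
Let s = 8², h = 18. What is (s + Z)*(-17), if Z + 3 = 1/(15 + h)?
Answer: -34238/33 ≈ -1037.5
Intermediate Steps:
s = 64
Z = -98/33 (Z = -3 + 1/(15 + 18) = -3 + 1/33 = -98/33 ≈ -2.9697)
(s + Z)*(-17) = (64 - 98/33)*(-17) = (2014/33)*(-17) = -34238/33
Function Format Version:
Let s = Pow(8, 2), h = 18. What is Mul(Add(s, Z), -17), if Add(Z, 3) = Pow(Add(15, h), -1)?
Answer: Rational(-34238, 33) ≈ -1037.5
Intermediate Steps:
s = 64
Z = Rational(-98, 33) (Z = Add(-3, Pow(Add(15, 18), -1)) = Add(-3, Pow(33, -1)) = Add(-3, Rational(1, 33)) = Rational(-98, 33) ≈ -2.9697)
Mul(Add(s, Z), -17) = Mul(Add(64, Rational(-98, 33)), -17) = Mul(Rational(2014, 33), -17) = Rational(-34238, 33)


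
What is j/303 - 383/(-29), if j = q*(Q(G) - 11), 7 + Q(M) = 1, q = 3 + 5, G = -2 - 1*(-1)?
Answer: 112105/8787 ≈ 12.758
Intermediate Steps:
G = -1 (G = -2 + 1 = -1)
q = 8
Q(M) = -6 (Q(M) = -7 + 1 = -6)
j = -136 (j = 8*(-6 - 11) = 8*(-17) = -136)
j/303 - 383/(-29) = -136/303 - 383/(-29) = -136*1/303 - 383*(-1/29) = -136/303 + 383/29 = 112105/8787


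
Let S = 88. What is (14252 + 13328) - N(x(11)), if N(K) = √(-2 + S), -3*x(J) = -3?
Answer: 27580 - √86 ≈ 27571.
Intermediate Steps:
x(J) = 1 (x(J) = -⅓*(-3) = 1)
N(K) = √86 (N(K) = √(-2 + 88) = √86)
(14252 + 13328) - N(x(11)) = (14252 + 13328) - √86 = 27580 - √86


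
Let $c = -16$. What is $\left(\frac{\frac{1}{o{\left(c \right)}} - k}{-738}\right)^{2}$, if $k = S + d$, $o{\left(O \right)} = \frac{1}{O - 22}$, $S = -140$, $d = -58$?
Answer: $\frac{6400}{136161} \approx 0.047003$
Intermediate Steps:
$o{\left(O \right)} = \frac{1}{-22 + O}$
$k = -198$ ($k = -140 - 58 = -198$)
$\left(\frac{\frac{1}{o{\left(c \right)}} - k}{-738}\right)^{2} = \left(\frac{\frac{1}{\frac{1}{-22 - 16}} - -198}{-738}\right)^{2} = \left(\left(\frac{1}{\frac{1}{-38}} + 198\right) \left(- \frac{1}{738}\right)\right)^{2} = \left(\left(\frac{1}{- \frac{1}{38}} + 198\right) \left(- \frac{1}{738}\right)\right)^{2} = \left(\left(-38 + 198\right) \left(- \frac{1}{738}\right)\right)^{2} = \left(160 \left(- \frac{1}{738}\right)\right)^{2} = \left(- \frac{80}{369}\right)^{2} = \frac{6400}{136161}$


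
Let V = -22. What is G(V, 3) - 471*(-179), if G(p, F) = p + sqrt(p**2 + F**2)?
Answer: 84287 + sqrt(493) ≈ 84309.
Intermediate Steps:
G(p, F) = p + sqrt(F**2 + p**2)
G(V, 3) - 471*(-179) = (-22 + sqrt(3**2 + (-22)**2)) - 471*(-179) = (-22 + sqrt(9 + 484)) + 84309 = (-22 + sqrt(493)) + 84309 = 84287 + sqrt(493)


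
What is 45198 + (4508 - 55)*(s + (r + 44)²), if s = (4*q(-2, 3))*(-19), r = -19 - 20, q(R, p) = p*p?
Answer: -2889329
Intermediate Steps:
q(R, p) = p²
r = -39
s = -684 (s = (4*3²)*(-19) = (4*9)*(-19) = 36*(-19) = -684)
45198 + (4508 - 55)*(s + (r + 44)²) = 45198 + (4508 - 55)*(-684 + (-39 + 44)²) = 45198 + 4453*(-684 + 5²) = 45198 + 4453*(-684 + 25) = 45198 + 4453*(-659) = 45198 - 2934527 = -2889329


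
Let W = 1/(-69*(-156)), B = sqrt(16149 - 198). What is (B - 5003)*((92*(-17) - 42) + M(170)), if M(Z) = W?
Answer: 86486775949/10764 - 17286983*sqrt(15951)/10764 ≈ 7.8320e+6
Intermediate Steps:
B = sqrt(15951) ≈ 126.30
W = 1/10764 (W = -1/69*(-1/156) = 1/10764 ≈ 9.2902e-5)
M(Z) = 1/10764
(B - 5003)*((92*(-17) - 42) + M(170)) = (sqrt(15951) - 5003)*((92*(-17) - 42) + 1/10764) = (-5003 + sqrt(15951))*((-1564 - 42) + 1/10764) = (-5003 + sqrt(15951))*(-1606 + 1/10764) = (-5003 + sqrt(15951))*(-17286983/10764) = 86486775949/10764 - 17286983*sqrt(15951)/10764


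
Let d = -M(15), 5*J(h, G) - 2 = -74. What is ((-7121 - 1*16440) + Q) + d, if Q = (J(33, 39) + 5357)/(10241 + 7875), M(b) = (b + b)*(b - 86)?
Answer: -1941193267/90580 ≈ -21431.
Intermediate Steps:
M(b) = 2*b*(-86 + b) (M(b) = (2*b)*(-86 + b) = 2*b*(-86 + b))
J(h, G) = -72/5 (J(h, G) = ⅖ + (⅕)*(-74) = ⅖ - 74/5 = -72/5)
Q = 26713/90580 (Q = (-72/5 + 5357)/(10241 + 7875) = (26713/5)/18116 = (26713/5)*(1/18116) = 26713/90580 ≈ 0.29491)
d = 2130 (d = -2*15*(-86 + 15) = -2*15*(-71) = -1*(-2130) = 2130)
((-7121 - 1*16440) + Q) + d = ((-7121 - 1*16440) + 26713/90580) + 2130 = ((-7121 - 16440) + 26713/90580) + 2130 = (-23561 + 26713/90580) + 2130 = -2134128667/90580 + 2130 = -1941193267/90580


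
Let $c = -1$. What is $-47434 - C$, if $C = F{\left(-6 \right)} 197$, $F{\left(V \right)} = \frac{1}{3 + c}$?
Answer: $- \frac{95065}{2} \approx -47533.0$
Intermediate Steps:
$F{\left(V \right)} = \frac{1}{2}$ ($F{\left(V \right)} = \frac{1}{3 - 1} = \frac{1}{2}$)
$C = \frac{197}{2}$ ($C = \frac{1}{2} \cdot 197 = \frac{197}{2} \approx 98.5$)
$-47434 - C = -47434 - \frac{197}{2} = - \frac{95065}{2}$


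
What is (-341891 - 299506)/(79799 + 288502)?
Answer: -213799/122767 ≈ -1.7415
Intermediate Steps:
(-341891 - 299506)/(79799 + 288502) = -641397/368301 = -641397*1/368301 = -213799/122767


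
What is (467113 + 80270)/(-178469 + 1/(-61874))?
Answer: -1992280926/649564171 ≈ -3.0671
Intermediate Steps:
(467113 + 80270)/(-178469 + 1/(-61874)) = 547383/(-178469 - 1/61874) = 547383/(-11042590907/61874) = 547383*(-61874/11042590907) = -1992280926/649564171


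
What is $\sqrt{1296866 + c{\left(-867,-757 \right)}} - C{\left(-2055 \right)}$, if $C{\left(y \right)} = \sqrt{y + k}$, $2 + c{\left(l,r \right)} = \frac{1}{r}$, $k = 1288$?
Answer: $\frac{\sqrt{743166617579}}{757} - i \sqrt{767} \approx 1138.8 - 27.695 i$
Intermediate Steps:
$c{\left(l,r \right)} = -2 + \frac{1}{r}$
$C{\left(y \right)} = \sqrt{1288 + y}$ ($C{\left(y \right)} = \sqrt{y + 1288} = \sqrt{1288 + y}$)
$\sqrt{1296866 + c{\left(-867,-757 \right)}} - C{\left(-2055 \right)} = \sqrt{1296866 - \left(2 - \frac{1}{-757}\right)} - \sqrt{1288 - 2055} = \sqrt{1296866 - \frac{1515}{757}} - \sqrt{-767} = \sqrt{1296866 - \frac{1515}{757}} - i \sqrt{767} = \sqrt{\frac{981726047}{757}} - i \sqrt{767} = \frac{\sqrt{743166617579}}{757} - i \sqrt{767}$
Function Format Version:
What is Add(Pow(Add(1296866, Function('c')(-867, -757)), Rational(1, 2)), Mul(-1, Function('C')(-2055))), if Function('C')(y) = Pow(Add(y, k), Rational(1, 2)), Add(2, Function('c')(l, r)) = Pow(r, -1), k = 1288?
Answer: Add(Mul(Rational(1, 757), Pow(743166617579, Rational(1, 2))), Mul(-1, I, Pow(767, Rational(1, 2)))) ≈ Add(1138.8, Mul(-27.695, I))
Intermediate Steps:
Function('c')(l, r) = Add(-2, Pow(r, -1))
Function('C')(y) = Pow(Add(1288, y), Rational(1, 2)) (Function('C')(y) = Pow(Add(y, 1288), Rational(1, 2)) = Pow(Add(1288, y), Rational(1, 2)))
Add(Pow(Add(1296866, Function('c')(-867, -757)), Rational(1, 2)), Mul(-1, Function('C')(-2055))) = Add(Pow(Add(1296866, Add(-2, Pow(-757, -1))), Rational(1, 2)), Mul(-1, Pow(Add(1288, -2055), Rational(1, 2)))) = Add(Pow(Add(1296866, Add(-2, Rational(-1, 757))), Rational(1, 2)), Mul(-1, Pow(-767, Rational(1, 2)))) = Add(Pow(Add(1296866, Rational(-1515, 757)), Rational(1, 2)), Mul(-1, Mul(I, Pow(767, Rational(1, 2))))) = Add(Pow(Rational(981726047, 757), Rational(1, 2)), Mul(-1, I, Pow(767, Rational(1, 2)))) = Add(Mul(Rational(1, 757), Pow(743166617579, Rational(1, 2))), Mul(-1, I, Pow(767, Rational(1, 2))))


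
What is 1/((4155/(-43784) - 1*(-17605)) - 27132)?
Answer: -43784/417134323 ≈ -0.00010496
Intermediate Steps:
1/((4155/(-43784) - 1*(-17605)) - 27132) = 1/((4155*(-1/43784) + 17605) - 27132) = 1/((-4155/43784 + 17605) - 27132) = 1/(770813165/43784 - 27132) = 1/(-417134323/43784) = -43784/417134323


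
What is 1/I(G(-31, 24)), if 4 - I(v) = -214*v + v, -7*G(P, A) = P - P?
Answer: ¼ ≈ 0.25000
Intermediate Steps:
G(P, A) = 0 (G(P, A) = -(P - P)/7 = -⅐*0 = 0)
I(v) = 4 + 213*v (I(v) = 4 - (-214*v + v) = 4 - (-213)*v = 4 + 213*v)
1/I(G(-31, 24)) = 1/(4 + 213*0) = 1/(4 + 0) = 1/4 = ¼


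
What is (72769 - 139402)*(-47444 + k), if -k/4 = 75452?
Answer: 23271708516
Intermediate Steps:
k = -301808 (k = -4*75452 = -301808)
(72769 - 139402)*(-47444 + k) = (72769 - 139402)*(-47444 - 301808) = -66633*(-349252) = 23271708516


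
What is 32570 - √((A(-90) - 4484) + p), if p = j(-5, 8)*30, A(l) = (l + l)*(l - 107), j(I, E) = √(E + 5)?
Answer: 32570 - √(30976 + 30*√13) ≈ 32394.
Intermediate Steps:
j(I, E) = √(5 + E)
A(l) = 2*l*(-107 + l) (A(l) = (2*l)*(-107 + l) = 2*l*(-107 + l))
p = 30*√13 (p = √(5 + 8)*30 = √13*30 = 30*√13 ≈ 108.17)
32570 - √((A(-90) - 4484) + p) = 32570 - √((2*(-90)*(-107 - 90) - 4484) + 30*√13) = 32570 - √((2*(-90)*(-197) - 4484) + 30*√13) = 32570 - √((35460 - 4484) + 30*√13) = 32570 - √(30976 + 30*√13)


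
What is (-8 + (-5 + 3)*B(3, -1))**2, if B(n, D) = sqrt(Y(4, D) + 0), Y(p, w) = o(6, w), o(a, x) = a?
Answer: 88 + 32*sqrt(6) ≈ 166.38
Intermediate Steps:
Y(p, w) = 6
B(n, D) = sqrt(6) (B(n, D) = sqrt(6 + 0) = sqrt(6))
(-8 + (-5 + 3)*B(3, -1))**2 = (-8 + (-5 + 3)*sqrt(6))**2 = (-8 - 2*sqrt(6))**2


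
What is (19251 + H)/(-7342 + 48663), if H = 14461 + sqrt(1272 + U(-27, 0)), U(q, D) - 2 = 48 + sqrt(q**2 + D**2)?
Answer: 4816/5903 + sqrt(1349)/41321 ≈ 0.81674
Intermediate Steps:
U(q, D) = 50 + sqrt(D**2 + q**2) (U(q, D) = 2 + (48 + sqrt(q**2 + D**2)) = 2 + (48 + sqrt(D**2 + q**2)) = 50 + sqrt(D**2 + q**2))
H = 14461 + sqrt(1349) (H = 14461 + sqrt(1272 + (50 + sqrt(0**2 + (-27)**2))) = 14461 + sqrt(1272 + (50 + sqrt(0 + 729))) = 14461 + sqrt(1272 + (50 + sqrt(729))) = 14461 + sqrt(1272 + (50 + 27)) = 14461 + sqrt(1272 + 77) = 14461 + sqrt(1349) ≈ 14498.)
(19251 + H)/(-7342 + 48663) = (19251 + (14461 + sqrt(1349)))/(-7342 + 48663) = (33712 + sqrt(1349))/41321 = (33712 + sqrt(1349))*(1/41321) = 4816/5903 + sqrt(1349)/41321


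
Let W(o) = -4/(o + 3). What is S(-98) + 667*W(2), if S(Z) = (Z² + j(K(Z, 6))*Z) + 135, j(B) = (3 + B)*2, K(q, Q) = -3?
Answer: 46027/5 ≈ 9205.4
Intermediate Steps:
j(B) = 6 + 2*B
S(Z) = 135 + Z² (S(Z) = (Z² + (6 + 2*(-3))*Z) + 135 = (Z² + (6 - 6)*Z) + 135 = (Z² + 0*Z) + 135 = (Z² + 0) + 135 = Z² + 135 = 135 + Z²)
W(o) = -4/(3 + o)
S(-98) + 667*W(2) = (135 + (-98)²) + 667*(-4/(3 + 2)) = (135 + 9604) + 667*(-4/5) = 9739 + 667*(-4*⅕) = 9739 + 667*(-⅘) = 9739 - 2668/5 = 46027/5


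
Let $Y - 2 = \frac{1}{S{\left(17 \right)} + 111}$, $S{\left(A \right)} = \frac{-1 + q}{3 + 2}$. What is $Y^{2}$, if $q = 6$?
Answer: $\frac{50625}{12544} \approx 4.0358$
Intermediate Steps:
$S{\left(A \right)} = 1$ ($S{\left(A \right)} = \frac{-1 + 6}{3 + 2} = \frac{5}{5} = 5 \cdot \frac{1}{5} = 1$)
$Y = \frac{225}{112}$ ($Y = 2 + \frac{1}{1 + 111} = 2 + \frac{1}{112} = \frac{225}{112} \approx 2.0089$)
$Y^{2} = \left(\frac{225}{112}\right)^{2} = \frac{50625}{12544}$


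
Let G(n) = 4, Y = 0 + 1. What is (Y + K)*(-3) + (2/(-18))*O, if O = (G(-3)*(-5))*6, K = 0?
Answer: 31/3 ≈ 10.333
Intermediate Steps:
Y = 1
O = -120 (O = (4*(-5))*6 = -20*6 = -120)
(Y + K)*(-3) + (2/(-18))*O = (1 + 0)*(-3) + (2/(-18))*(-120) = 1*(-3) + (2*(-1/18))*(-120) = -3 - ⅑*(-120) = -3 + 40/3 = 31/3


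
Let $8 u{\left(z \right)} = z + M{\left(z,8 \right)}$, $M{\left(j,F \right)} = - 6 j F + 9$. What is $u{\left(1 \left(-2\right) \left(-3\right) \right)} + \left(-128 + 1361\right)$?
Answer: $\frac{9591}{8} \approx 1198.9$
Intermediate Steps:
$M{\left(j,F \right)} = 9 - 6 F j$ ($M{\left(j,F \right)} = - 6 F j + 9 = 9 - 6 F j$)
$u{\left(z \right)} = \frac{9}{8} - \frac{47 z}{8}$ ($u{\left(z \right)} = \frac{z + \left(9 - 48 z\right)}{8} = \frac{z - \left(-9 + 48 z\right)}{8} = \frac{9 - 47 z}{8} = \frac{9}{8} - \frac{47 z}{8}$)
$u{\left(1 \left(-2\right) \left(-3\right) \right)} + \left(-128 + 1361\right) = \left(\frac{9}{8} - \frac{47 \cdot 1 \left(-2\right) \left(-3\right)}{8}\right) + \left(-128 + 1361\right) = \left(\frac{9}{8} - \frac{47 \left(\left(-2\right) \left(-3\right)\right)}{8}\right) + 1233 = \left(\frac{9}{8} - \frac{141}{4}\right) + 1233 = - \frac{273}{8} + 1233 = \frac{9591}{8}$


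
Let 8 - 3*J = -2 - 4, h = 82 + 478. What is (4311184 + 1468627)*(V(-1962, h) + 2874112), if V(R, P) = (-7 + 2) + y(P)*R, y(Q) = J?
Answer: 16558875304261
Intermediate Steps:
h = 560
J = 14/3 (J = 8/3 - (-2 - 4)/3 = 8/3 - ⅓*(-6) = 8/3 + 2 = 14/3 ≈ 4.6667)
y(Q) = 14/3
V(R, P) = -5 + 14*R/3 (V(R, P) = (-7 + 2) + 14*R/3 = -5 + 14*R/3)
(4311184 + 1468627)*(V(-1962, h) + 2874112) = (4311184 + 1468627)*((-5 + (14/3)*(-1962)) + 2874112) = 5779811*((-5 - 9156) + 2874112) = 5779811*(-9161 + 2874112) = 5779811*2864951 = 16558875304261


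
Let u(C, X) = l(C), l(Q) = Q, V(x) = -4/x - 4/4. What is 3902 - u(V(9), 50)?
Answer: 35131/9 ≈ 3903.4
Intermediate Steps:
V(x) = -1 - 4/x (V(x) = -4/x - 4*¼ = -4/x - 1 = -1 - 4/x)
u(C, X) = C
3902 - u(V(9), 50) = 3902 - (-4 - 1*9)/9 = 3902 - (-4 - 9)/9 = 3902 - (-13)/9 = 3902 - 1*(-13/9) = 3902 + 13/9 = 35131/9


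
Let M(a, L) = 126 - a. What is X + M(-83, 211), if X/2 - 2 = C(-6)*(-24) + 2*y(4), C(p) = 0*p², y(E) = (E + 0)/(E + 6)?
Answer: 1073/5 ≈ 214.60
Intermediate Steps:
y(E) = E/(6 + E)
C(p) = 0
X = 28/5 (X = 4 + 2*(0*(-24) + 2*(4/(6 + 4))) = 4 + 2*(0 + 2*(4/10)) = 4 + 2*(0 + 2*(4*(⅒))) = 4 + 2*(0 + 2*(⅖)) = 4 + 2*(0 + ⅘) = 4 + 2*(⅘) = 4 + 8/5 = 28/5 ≈ 5.6000)
X + M(-83, 211) = 28/5 + (126 - 1*(-83)) = 28/5 + (126 + 83) = 28/5 + 209 = 1073/5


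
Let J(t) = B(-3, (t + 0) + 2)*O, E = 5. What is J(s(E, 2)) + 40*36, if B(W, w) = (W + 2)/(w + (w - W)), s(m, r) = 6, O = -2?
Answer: 27362/19 ≈ 1440.1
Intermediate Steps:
B(W, w) = (2 + W)/(-W + 2*w)
J(t) = 2/(7 + 2*t) (J(t) = ((2 - 3)/(-1*(-3) + 2*((t + 0) + 2)))*(-2) = (-1/(3 + 2*(t + 2)))*(-2) = (-1/(3 + 2*(2 + t)))*(-2) = (-1/(3 + (4 + 2*t)))*(-2) = (-1/(7 + 2*t))*(-2) = -1/(7 + 2*t)*(-2) = 2/(7 + 2*t))
J(s(E, 2)) + 40*36 = 2/(7 + 2*6) + 40*36 = 2/(7 + 12) + 1440 = 2/19 + 1440 = 27362/19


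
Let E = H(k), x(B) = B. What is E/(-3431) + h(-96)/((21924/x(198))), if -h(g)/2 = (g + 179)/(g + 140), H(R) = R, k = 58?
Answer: -426061/8357916 ≈ -0.050977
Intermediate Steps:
E = 58
h(g) = -2*(179 + g)/(140 + g) (h(g) = -2*(g + 179)/(g + 140) = -2*(179 + g)/(140 + g))
E/(-3431) + h(-96)/((21924/x(198))) = 58/(-3431) + (2*(-179 - 1*(-96))/(140 - 96))/((21924/198)) = 58*(-1/3431) + (2*(-179 + 96)/44)/((21924*(1/198))) = -58/3431 + (2*(1/44)*(-83))/(1218/11) = -58/3431 - 83/22*11/1218 = -58/3431 - 83/2436 = -426061/8357916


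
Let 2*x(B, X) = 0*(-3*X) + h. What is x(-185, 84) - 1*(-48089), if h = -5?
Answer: 96173/2 ≈ 48087.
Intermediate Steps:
x(B, X) = -5/2 (x(B, X) = (0*(-3*X) - 5)/2 = (0 - 5)/2 = (½)*(-5) = -5/2)
x(-185, 84) - 1*(-48089) = -5/2 - 1*(-48089) = -5/2 + 48089 = 96173/2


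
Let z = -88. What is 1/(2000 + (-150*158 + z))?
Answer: -1/21788 ≈ -4.5897e-5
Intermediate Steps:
1/(2000 + (-150*158 + z)) = 1/(2000 + (-150*158 - 88)) = 1/(2000 + (-23700 - 88)) = 1/(2000 - 23788) = 1/(-21788) = -1/21788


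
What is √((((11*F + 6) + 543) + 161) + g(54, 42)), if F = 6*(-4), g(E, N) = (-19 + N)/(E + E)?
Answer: √144573/18 ≈ 21.124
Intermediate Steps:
g(E, N) = (-19 + N)/(2*E) (g(E, N) = (-19 + N)/((2*E)) = (-19 + N)*(1/(2*E)) = (-19 + N)/(2*E))
F = -24
√((((11*F + 6) + 543) + 161) + g(54, 42)) = √((((11*(-24) + 6) + 543) + 161) + (½)*(-19 + 42)/54) = √((((-264 + 6) + 543) + 161) + (½)*(1/54)*23) = √(((-258 + 543) + 161) + 23/108) = √((285 + 161) + 23/108) = √(446 + 23/108) = √(48191/108) = √144573/18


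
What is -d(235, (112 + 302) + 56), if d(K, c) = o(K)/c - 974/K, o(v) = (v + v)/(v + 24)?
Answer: 252031/60865 ≈ 4.1408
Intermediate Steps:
o(v) = 2*v/(24 + v) (o(v) = (2*v)/(24 + v) = 2*v/(24 + v))
d(K, c) = -974/K + 2*K/(c*(24 + K)) (d(K, c) = (2*K/(24 + K))/c - 974/K = 2*K/(c*(24 + K)) - 974/K = -974/K + 2*K/(c*(24 + K)))
-d(235, (112 + 302) + 56) = -2*(235² - 487*((112 + 302) + 56)*(24 + 235))/(235*((112 + 302) + 56)*(24 + 235)) = -2*(55225 - 487*(414 + 56)*259)/(235*(414 + 56)*259) = -2*(55225 - 487*470*259)/(235*470*259) = -2*(55225 - 59282510)/(235*470*259) = -2*(-59227285)/(235*470*259) = -1*(-252031/60865) = 252031/60865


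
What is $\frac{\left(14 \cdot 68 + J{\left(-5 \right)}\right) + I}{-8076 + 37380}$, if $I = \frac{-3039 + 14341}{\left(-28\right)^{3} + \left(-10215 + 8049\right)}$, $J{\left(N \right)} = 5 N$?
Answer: $\frac{5586521}{176688468} \approx 0.031618$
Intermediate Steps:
$I = - \frac{5651}{12059}$ ($I = \frac{11302}{-21952 - 2166} = \frac{11302}{-24118} = 11302 \left(- \frac{1}{24118}\right) = - \frac{5651}{12059} \approx -0.46861$)
$\frac{\left(14 \cdot 68 + J{\left(-5 \right)}\right) + I}{-8076 + 37380} = \frac{\left(14 \cdot 68 + 5 \left(-5\right)\right) - \frac{5651}{12059}}{-8076 + 37380} = \frac{\left(952 - 25\right) - \frac{5651}{12059}}{29304} = \left(927 - \frac{5651}{12059}\right) \frac{1}{29304} = \frac{11173042}{12059} \cdot \frac{1}{29304} = \frac{5586521}{176688468}$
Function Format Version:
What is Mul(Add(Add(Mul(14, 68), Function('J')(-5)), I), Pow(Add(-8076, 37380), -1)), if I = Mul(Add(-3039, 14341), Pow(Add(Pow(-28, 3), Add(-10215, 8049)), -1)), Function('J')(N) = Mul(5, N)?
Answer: Rational(5586521, 176688468) ≈ 0.031618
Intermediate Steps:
I = Rational(-5651, 12059) (I = Mul(11302, Pow(Add(-21952, -2166), -1)) = Mul(11302, Pow(-24118, -1)) = Mul(11302, Rational(-1, 24118)) = Rational(-5651, 12059) ≈ -0.46861)
Mul(Add(Add(Mul(14, 68), Function('J')(-5)), I), Pow(Add(-8076, 37380), -1)) = Mul(Add(Add(Mul(14, 68), Mul(5, -5)), Rational(-5651, 12059)), Pow(Add(-8076, 37380), -1)) = Mul(Add(Add(952, -25), Rational(-5651, 12059)), Pow(29304, -1)) = Mul(Add(927, Rational(-5651, 12059)), Rational(1, 29304)) = Mul(Rational(11173042, 12059), Rational(1, 29304)) = Rational(5586521, 176688468)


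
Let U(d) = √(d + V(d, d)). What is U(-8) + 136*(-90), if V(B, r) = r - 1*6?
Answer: -12240 + I*√22 ≈ -12240.0 + 4.6904*I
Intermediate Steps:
V(B, r) = -6 + r (V(B, r) = r - 6 = -6 + r)
U(d) = √(-6 + 2*d) (U(d) = √(d + (-6 + d)) = √(-6 + 2*d))
U(-8) + 136*(-90) = √(-6 + 2*(-8)) + 136*(-90) = √(-6 - 16) - 12240 = √(-22) - 12240 = I*√22 - 12240 = -12240 + I*√22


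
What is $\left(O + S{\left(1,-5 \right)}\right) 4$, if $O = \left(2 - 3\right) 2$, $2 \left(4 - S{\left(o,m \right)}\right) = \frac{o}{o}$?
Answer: $6$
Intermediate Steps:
$S{\left(o,m \right)} = \frac{7}{2}$ ($S{\left(o,m \right)} = 4 - \frac{o \frac{1}{o}}{2} = 4 - \frac{1}{2} = \frac{7}{2}$)
$O = -2$ ($O = \left(-1\right) 2 = -2$)
$\left(O + S{\left(1,-5 \right)}\right) 4 = \left(-2 + \frac{7}{2}\right) 4 = \frac{3}{2} \cdot 4 = 6$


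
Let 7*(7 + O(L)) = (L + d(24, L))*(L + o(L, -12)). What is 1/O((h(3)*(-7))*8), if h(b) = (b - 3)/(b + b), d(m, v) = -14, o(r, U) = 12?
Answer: -1/31 ≈ -0.032258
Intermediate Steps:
h(b) = (-3 + b)/(2*b) (h(b) = (-3 + b)/((2*b)) = (-3 + b)*(1/(2*b)) = (-3 + b)/(2*b))
O(L) = -7 + (-14 + L)*(12 + L)/7 (O(L) = -7 + ((L - 14)*(L + 12))/7 = -7 + ((-14 + L)*(12 + L))/7 = -7 + (-14 + L)*(12 + L)/7)
1/O((h(3)*(-7))*8) = 1/(-31 - 2*((½)*(-3 + 3)/3)*(-7)*8/7 + ((((½)*(-3 + 3)/3)*(-7))*8)²/7) = 1/(-31 - 2*((½)*(⅓)*0)*(-7)*8/7 + ((((½)*(⅓)*0)*(-7))*8)²/7) = 1/(-31 - 2*0*(-7)*8/7 + ((0*(-7))*8)²/7) = 1/(-31 - 0*8 + (0*8)²/7) = 1/(-31 - 2/7*0 + (⅐)*0²) = 1/(-31 + 0 + (⅐)*0) = 1/(-31 + 0 + 0) = 1/(-31) = -1/31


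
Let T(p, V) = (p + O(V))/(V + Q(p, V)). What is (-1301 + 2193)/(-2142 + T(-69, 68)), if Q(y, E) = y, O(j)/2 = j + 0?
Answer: -892/2209 ≈ -0.40380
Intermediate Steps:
O(j) = 2*j (O(j) = 2*(j + 0) = 2*j)
T(p, V) = (p + 2*V)/(V + p)
(-1301 + 2193)/(-2142 + T(-69, 68)) = (-1301 + 2193)/(-2142 + (-69 + 2*68)/(68 - 69)) = 892/(-2142 + (-69 + 136)/(-1)) = 892/(-2142 - 1*67) = 892/(-2142 - 67) = 892/(-2209) = 892*(-1/2209) = -892/2209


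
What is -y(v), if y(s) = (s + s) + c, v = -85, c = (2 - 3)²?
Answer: 169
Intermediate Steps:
c = 1 (c = (-1)² = 1)
y(s) = 1 + 2*s (y(s) = (s + s) + 1 = 2*s + 1 = 1 + 2*s)
-y(v) = -(1 + 2*(-85)) = -(1 - 170) = -1*(-169) = 169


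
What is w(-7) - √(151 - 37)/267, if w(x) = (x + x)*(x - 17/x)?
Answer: 64 - √114/267 ≈ 63.960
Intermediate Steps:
w(x) = 2*x*(x - 17/x) (w(x) = (2*x)*(x - 17/x) = 2*x*(x - 17/x))
w(-7) - √(151 - 37)/267 = (-34 + 2*(-7)²) - √(151 - 37)/267 = (-34 + 2*49) - √114/267 = (-34 + 98) - √114/267 = 64 - √114/267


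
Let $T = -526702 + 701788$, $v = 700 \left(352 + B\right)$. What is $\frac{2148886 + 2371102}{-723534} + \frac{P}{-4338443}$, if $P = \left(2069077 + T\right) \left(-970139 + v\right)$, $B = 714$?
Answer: $\frac{181798233422477377}{1569505508781} \approx 1.1583 \cdot 10^{5}$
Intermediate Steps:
$v = 746200$ ($v = 700 \left(352 + 714\right) = 700 \cdot 1066 = 746200$)
$T = 175086$
$P = -502555618057$ ($P = \left(2069077 + 175086\right) \left(-970139 + 746200\right) = 2244163 \left(-223939\right) = -502555618057$)
$\frac{2148886 + 2371102}{-723534} + \frac{P}{-4338443} = \frac{2148886 + 2371102}{-723534} - \frac{502555618057}{-4338443} = 4519988 \left(- \frac{1}{723534}\right) - - \frac{502555618057}{4338443} = - \frac{2259994}{361767} + \frac{502555618057}{4338443} = \frac{181798233422477377}{1569505508781}$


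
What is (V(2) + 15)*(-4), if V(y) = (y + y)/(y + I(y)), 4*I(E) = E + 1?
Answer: -724/11 ≈ -65.818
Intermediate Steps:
I(E) = ¼ + E/4 (I(E) = (E + 1)/4 = (1 + E)/4 = ¼ + E/4)
V(y) = 2*y/(¼ + 5*y/4) (V(y) = (y + y)/(y + (¼ + y/4)) = (2*y)/(¼ + 5*y/4) = 2*y/(¼ + 5*y/4))
(V(2) + 15)*(-4) = (8*2/(1 + 5*2) + 15)*(-4) = (8*2/(1 + 10) + 15)*(-4) = (8*2/11 + 15)*(-4) = (8*2*(1/11) + 15)*(-4) = (16/11 + 15)*(-4) = (181/11)*(-4) = -724/11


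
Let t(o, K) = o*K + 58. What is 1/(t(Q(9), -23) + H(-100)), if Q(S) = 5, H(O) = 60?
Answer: ⅓ ≈ 0.33333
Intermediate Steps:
t(o, K) = 58 + K*o (t(o, K) = K*o + 58 = 58 + K*o)
1/(t(Q(9), -23) + H(-100)) = 1/((58 - 23*5) + 60) = 1/((58 - 115) + 60) = 1/(-57 + 60) = 1/3 = ⅓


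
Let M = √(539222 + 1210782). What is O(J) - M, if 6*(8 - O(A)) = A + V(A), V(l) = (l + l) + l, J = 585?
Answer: -382 - 2*√437501 ≈ -1704.9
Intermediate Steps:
V(l) = 3*l (V(l) = 2*l + l = 3*l)
O(A) = 8 - 2*A/3 (O(A) = 8 - (A + 3*A)/6 = 8 - 2*A/3)
M = 2*√437501 (M = √1750004 = 2*√437501 ≈ 1322.9)
O(J) - M = (8 - ⅔*585) - 2*√437501 = (8 - 390) - 2*√437501 = -382 - 2*√437501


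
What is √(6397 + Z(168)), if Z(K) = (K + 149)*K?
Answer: 11*√493 ≈ 244.24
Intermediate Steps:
Z(K) = K*(149 + K) (Z(K) = (149 + K)*K = K*(149 + K))
√(6397 + Z(168)) = √(6397 + 168*(149 + 168)) = √(6397 + 168*317) = √(6397 + 53256) = √59653 = 11*√493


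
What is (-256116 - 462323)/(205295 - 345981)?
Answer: 718439/140686 ≈ 5.1067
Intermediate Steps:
(-256116 - 462323)/(205295 - 345981) = -718439/(-140686) = -718439*(-1/140686) = 718439/140686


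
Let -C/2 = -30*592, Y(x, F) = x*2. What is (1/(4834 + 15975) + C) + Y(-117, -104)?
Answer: 734266375/20809 ≈ 35286.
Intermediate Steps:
Y(x, F) = 2*x
C = 35520 (C = -(-60)*592 = -2*(-17760) = 35520)
(1/(4834 + 15975) + C) + Y(-117, -104) = (1/(4834 + 15975) + 35520) + 2*(-117) = (1/20809 + 35520) - 234 = 739135681/20809 - 234 = 734266375/20809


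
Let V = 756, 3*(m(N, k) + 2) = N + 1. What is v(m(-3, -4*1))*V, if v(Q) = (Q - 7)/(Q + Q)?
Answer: 5481/4 ≈ 1370.3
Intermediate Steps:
m(N, k) = -5/3 + N/3 (m(N, k) = -2 + (N + 1)/3 = -2 + (1 + N)/3 = -2 + (1/3 + N/3) = -5/3 + N/3)
v(Q) = (-7 + Q)/(2*Q) (v(Q) = (-7 + Q)/((2*Q)) = (-7 + Q)*(1/(2*Q)) = (-7 + Q)/(2*Q))
v(m(-3, -4*1))*V = ((-7 + (-5/3 + (1/3)*(-3)))/(2*(-5/3 + (1/3)*(-3))))*756 = ((-7 + (-5/3 - 1))/(2*(-5/3 - 1)))*756 = ((-7 - 8/3)/(2*(-8/3)))*756 = ((1/2)*(-3/8)*(-29/3))*756 = (29/16)*756 = 5481/4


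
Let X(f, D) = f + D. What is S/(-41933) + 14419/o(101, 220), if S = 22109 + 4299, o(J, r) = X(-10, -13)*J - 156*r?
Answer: -1572300271/1536550919 ≈ -1.0233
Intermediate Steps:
X(f, D) = D + f
o(J, r) = -156*r - 23*J (o(J, r) = (-13 - 10)*J - 156*r = -23*J - 156*r = -156*r - 23*J)
S = 26408
S/(-41933) + 14419/o(101, 220) = 26408/(-41933) + 14419/(-156*220 - 23*101) = 26408*(-1/41933) + 14419/(-34320 - 2323) = -26408/41933 + 14419/(-36643) = -26408/41933 + 14419*(-1/36643) = -26408/41933 - 14419/36643 = -1572300271/1536550919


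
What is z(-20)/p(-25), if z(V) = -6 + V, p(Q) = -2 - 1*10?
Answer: 13/6 ≈ 2.1667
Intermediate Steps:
p(Q) = -12 (p(Q) = -2 - 10 = -12)
z(-20)/p(-25) = (-6 - 20)/(-12) = -26*(-1/12) = 13/6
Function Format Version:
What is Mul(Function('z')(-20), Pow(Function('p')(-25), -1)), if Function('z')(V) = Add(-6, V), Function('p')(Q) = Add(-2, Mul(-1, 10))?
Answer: Rational(13, 6) ≈ 2.1667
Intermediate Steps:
Function('p')(Q) = -12 (Function('p')(Q) = Add(-2, -10) = -12)
Mul(Function('z')(-20), Pow(Function('p')(-25), -1)) = Mul(Add(-6, -20), Pow(-12, -1)) = Mul(-26, Rational(-1, 12)) = Rational(13, 6)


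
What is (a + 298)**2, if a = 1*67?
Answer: 133225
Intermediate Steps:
a = 67
(a + 298)**2 = (67 + 298)**2 = 365**2 = 133225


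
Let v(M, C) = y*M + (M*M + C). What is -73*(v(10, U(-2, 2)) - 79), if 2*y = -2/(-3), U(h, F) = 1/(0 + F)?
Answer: -10877/6 ≈ -1812.8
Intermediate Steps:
U(h, F) = 1/F
y = ⅓ (y = (-2/(-3))/2 = (-2*(-⅓))/2 = (½)*(⅔) = ⅓ ≈ 0.33333)
v(M, C) = C + M² + M/3 (v(M, C) = M/3 + (M*M + C) = M/3 + (M² + C) = M/3 + (C + M²) = C + M² + M/3)
-73*(v(10, U(-2, 2)) - 79) = -73*((1/2 + 10² + (⅓)*10) - 79) = -73*((½ + 100 + 10/3) - 79) = -73*(623/6 - 79) = -73*149/6 = -10877/6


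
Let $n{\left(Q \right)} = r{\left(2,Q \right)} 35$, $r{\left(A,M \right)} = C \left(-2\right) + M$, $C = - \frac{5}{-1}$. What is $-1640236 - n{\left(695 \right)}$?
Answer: $-1664211$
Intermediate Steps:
$C = 5$ ($C = \left(-5\right) \left(-1\right) = 5$)
$r{\left(A,M \right)} = -10 + M$ ($r{\left(A,M \right)} = 5 \left(-2\right) + M = -10 + M$)
$n{\left(Q \right)} = -350 + 35 Q$ ($n{\left(Q \right)} = \left(-10 + Q\right) 35 = -350 + 35 Q$)
$-1640236 - n{\left(695 \right)} = -1640236 - \left(-350 + 35 \cdot 695\right) = -1640236 - \left(-350 + 24325\right) = -1640236 - 23975 = -1664211$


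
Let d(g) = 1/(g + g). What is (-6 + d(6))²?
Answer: 5041/144 ≈ 35.007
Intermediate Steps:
d(g) = 1/(2*g)
(-6 + d(6))² = (-6 + (½)/6)² = (-6 + (½)*(⅙))² = (-6 + 1/12)² = (-71/12)² = 5041/144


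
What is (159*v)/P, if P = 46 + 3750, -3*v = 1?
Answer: -53/3796 ≈ -0.013962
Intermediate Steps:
v = -⅓ (v = -⅓*1 = -⅓ ≈ -0.33333)
P = 3796
(159*v)/P = (159*(-⅓))/3796 = -53*1/3796 = -53/3796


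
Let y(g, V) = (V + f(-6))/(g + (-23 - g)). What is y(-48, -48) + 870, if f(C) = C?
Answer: 20064/23 ≈ 872.35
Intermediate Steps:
y(g, V) = 6/23 - V/23 (y(g, V) = (V - 6)/(g + (-23 - g)) = (-6 + V)/(-23) = (-6 + V)*(-1/23) = 6/23 - V/23)
y(-48, -48) + 870 = (6/23 - 1/23*(-48)) + 870 = (6/23 + 48/23) + 870 = 54/23 + 870 = 20064/23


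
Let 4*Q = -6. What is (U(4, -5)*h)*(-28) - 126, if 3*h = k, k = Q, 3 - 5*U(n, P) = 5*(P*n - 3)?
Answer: 1022/5 ≈ 204.40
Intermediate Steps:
Q = -3/2 (Q = (¼)*(-6) = -3/2 ≈ -1.5000)
U(n, P) = 18/5 - P*n (U(n, P) = ⅗ - (P*n - 3) = ⅗ - (-3 + P*n) = ⅗ - (-15 + 5*P*n)/5 = ⅗ + (3 - P*n) = 18/5 - P*n)
k = -3/2 ≈ -1.5000
h = -½ (h = (⅓)*(-3/2) = -½ ≈ -0.50000)
(U(4, -5)*h)*(-28) - 126 = ((18/5 - 1*(-5)*4)*(-½))*(-28) - 126 = ((18/5 + 20)*(-½))*(-28) - 126 = ((118/5)*(-½))*(-28) - 126 = -59/5*(-28) - 126 = 1652/5 - 126 = 1022/5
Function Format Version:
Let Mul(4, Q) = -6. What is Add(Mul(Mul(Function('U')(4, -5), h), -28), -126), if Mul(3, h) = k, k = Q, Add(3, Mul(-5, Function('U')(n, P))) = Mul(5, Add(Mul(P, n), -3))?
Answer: Rational(1022, 5) ≈ 204.40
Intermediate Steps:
Q = Rational(-3, 2) (Q = Mul(Rational(1, 4), -6) = Rational(-3, 2) ≈ -1.5000)
Function('U')(n, P) = Add(Rational(18, 5), Mul(-1, P, n)) (Function('U')(n, P) = Add(Rational(3, 5), Mul(Rational(-1, 5), Mul(5, Add(Mul(P, n), -3)))) = Add(Rational(3, 5), Mul(Rational(-1, 5), Mul(5, Add(-3, Mul(P, n))))) = Add(Rational(3, 5), Mul(Rational(-1, 5), Add(-15, Mul(5, P, n)))) = Add(Rational(3, 5), Add(3, Mul(-1, P, n))) = Add(Rational(18, 5), Mul(-1, P, n)))
k = Rational(-3, 2) ≈ -1.5000
h = Rational(-1, 2) (h = Mul(Rational(1, 3), Rational(-3, 2)) = Rational(-1, 2) ≈ -0.50000)
Add(Mul(Mul(Function('U')(4, -5), h), -28), -126) = Add(Mul(Mul(Add(Rational(18, 5), Mul(-1, -5, 4)), Rational(-1, 2)), -28), -126) = Add(Mul(Mul(Add(Rational(18, 5), 20), Rational(-1, 2)), -28), -126) = Add(Mul(Mul(Rational(118, 5), Rational(-1, 2)), -28), -126) = Add(Mul(Rational(-59, 5), -28), -126) = Add(Rational(1652, 5), -126) = Rational(1022, 5)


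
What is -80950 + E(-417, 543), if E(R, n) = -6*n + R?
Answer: -84625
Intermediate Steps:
E(R, n) = R - 6*n
-80950 + E(-417, 543) = -80950 + (-417 - 6*543) = -80950 + (-417 - 3258) = -80950 - 3675 = -84625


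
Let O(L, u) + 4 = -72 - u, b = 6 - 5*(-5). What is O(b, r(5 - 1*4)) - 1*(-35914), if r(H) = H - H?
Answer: 35838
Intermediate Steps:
b = 31 (b = 6 + 25 = 31)
r(H) = 0
O(L, u) = -76 - u (O(L, u) = -4 + (-72 - u) = -76 - u)
O(b, r(5 - 1*4)) - 1*(-35914) = (-76 - 1*0) - 1*(-35914) = (-76 + 0) + 35914 = -76 + 35914 = 35838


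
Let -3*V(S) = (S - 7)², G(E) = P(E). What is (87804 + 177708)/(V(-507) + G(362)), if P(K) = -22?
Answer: -398268/132131 ≈ -3.0142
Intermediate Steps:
G(E) = -22
V(S) = -(-7 + S)²/3 (V(S) = -(S - 7)²/3 = -(-7 + S)²/3)
(87804 + 177708)/(V(-507) + G(362)) = (87804 + 177708)/(-(-7 - 507)²/3 - 22) = 265512/(-⅓*(-514)² - 22) = 265512/(-⅓*264196 - 22) = 265512/(-264196/3 - 22) = 265512/(-264262/3) = 265512*(-3/264262) = -398268/132131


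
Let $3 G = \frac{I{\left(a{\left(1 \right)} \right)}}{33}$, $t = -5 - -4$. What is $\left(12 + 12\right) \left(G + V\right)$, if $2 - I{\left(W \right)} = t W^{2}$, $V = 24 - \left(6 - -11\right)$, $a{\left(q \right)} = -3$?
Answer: $\frac{512}{3} \approx 170.67$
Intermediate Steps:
$t = -1$ ($t = -5 + 4 = -1$)
$V = 7$ ($V = 24 - \left(6 + 11\right) = 24 - 17 = 7$)
$I{\left(W \right)} = 2 + W^{2}$ ($I{\left(W \right)} = 2 - - W^{2} = 2 + W^{2}$)
$G = \frac{1}{9}$ ($G = \frac{\left(2 + \left(-3\right)^{2}\right) \frac{1}{33}}{3} = \frac{\left(2 + 9\right) \frac{1}{33}}{3} = \frac{11 \cdot \frac{1}{33}}{3} = \frac{1}{3} \cdot \frac{1}{3} = \frac{1}{9} \approx 0.11111$)
$\left(12 + 12\right) \left(G + V\right) = \left(12 + 12\right) \left(\frac{1}{9} + 7\right) = 24 \cdot \frac{64}{9} = \frac{512}{3}$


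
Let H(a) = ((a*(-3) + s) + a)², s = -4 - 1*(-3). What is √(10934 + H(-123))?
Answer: √70959 ≈ 266.38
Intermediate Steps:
s = -1 (s = -4 + 3 = -1)
H(a) = (-1 - 2*a)² (H(a) = ((a*(-3) - 1) + a)² = ((-3*a - 1) + a)² = ((-1 - 3*a) + a)² = (-1 - 2*a)²)
√(10934 + H(-123)) = √(10934 + (1 + 2*(-123))²) = √(10934 + (1 - 246)²) = √(10934 + (-245)²) = √(10934 + 60025) = √70959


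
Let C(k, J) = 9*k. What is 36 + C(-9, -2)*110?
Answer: -8874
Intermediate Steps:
36 + C(-9, -2)*110 = 36 + (9*(-9))*110 = 36 - 81*110 = 36 - 8910 = -8874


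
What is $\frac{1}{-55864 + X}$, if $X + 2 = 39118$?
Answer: $- \frac{1}{16748} \approx -5.9709 \cdot 10^{-5}$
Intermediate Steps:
$X = 39116$ ($X = -2 + 39118 = 39116$)
$\frac{1}{-55864 + X} = \frac{1}{-55864 + 39116} = \frac{1}{-16748} = - \frac{1}{16748}$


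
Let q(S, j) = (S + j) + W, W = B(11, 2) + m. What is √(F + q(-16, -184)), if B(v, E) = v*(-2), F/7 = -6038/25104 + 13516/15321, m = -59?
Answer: I*√284057192850619962/32051532 ≈ 16.629*I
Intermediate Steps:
F = 287930377/64103064 (F = 7*(-6038/25104 + 13516/15321) = 7*(-6038*1/25104 + 13516*(1/15321)) = 7*(-3019/12552 + 13516/15321) = 7*(41132911/64103064) = 287930377/64103064 ≈ 4.4917)
B(v, E) = -2*v
W = -81 (W = -2*11 - 59 = -22 - 59 = -81)
q(S, j) = -81 + S + j (q(S, j) = (S + j) - 81 = -81 + S + j)
√(F + q(-16, -184)) = √(287930377/64103064 + (-81 - 16 - 184)) = √(287930377/64103064 - 281) = √(-17725030607/64103064) = I*√284057192850619962/32051532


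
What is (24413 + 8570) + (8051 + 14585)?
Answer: 55619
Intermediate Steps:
(24413 + 8570) + (8051 + 14585) = 32983 + 22636 = 55619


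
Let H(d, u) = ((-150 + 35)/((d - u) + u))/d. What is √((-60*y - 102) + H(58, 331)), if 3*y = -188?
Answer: 13*√72813/58 ≈ 60.481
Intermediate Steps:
y = -188/3 (y = (⅓)*(-188) = -188/3 ≈ -62.667)
H(d, u) = -115/d² (H(d, u) = (-115/d)/d = -115/d²)
√((-60*y - 102) + H(58, 331)) = √((-60*(-188/3) - 102) - 115/58²) = √((3760 - 102) - 115*1/3364) = √(3658 - 115/3364) = √(12305397/3364) = 13*√72813/58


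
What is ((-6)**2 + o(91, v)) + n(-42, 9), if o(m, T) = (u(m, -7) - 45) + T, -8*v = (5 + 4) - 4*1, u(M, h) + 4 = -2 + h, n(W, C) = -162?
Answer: -1477/8 ≈ -184.63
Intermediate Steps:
u(M, h) = -6 + h (u(M, h) = -4 + (-2 + h) = -6 + h)
v = -5/8 (v = -((5 + 4) - 4*1)/8 = -(9 - 4)/8 = -1/8*5 = -5/8 ≈ -0.62500)
o(m, T) = -58 + T (o(m, T) = ((-6 - 7) - 45) + T = (-13 - 45) + T = -58 + T)
((-6)**2 + o(91, v)) + n(-42, 9) = ((-6)**2 + (-58 - 5/8)) - 162 = (36 - 469/8) - 162 = -181/8 - 162 = -1477/8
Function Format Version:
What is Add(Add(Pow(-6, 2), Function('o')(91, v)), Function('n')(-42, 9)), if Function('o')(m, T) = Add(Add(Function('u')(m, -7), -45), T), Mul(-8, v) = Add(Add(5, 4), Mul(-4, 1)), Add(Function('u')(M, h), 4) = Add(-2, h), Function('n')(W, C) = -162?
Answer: Rational(-1477, 8) ≈ -184.63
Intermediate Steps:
Function('u')(M, h) = Add(-6, h) (Function('u')(M, h) = Add(-4, Add(-2, h)) = Add(-6, h))
v = Rational(-5, 8) (v = Mul(Rational(-1, 8), Add(Add(5, 4), Mul(-4, 1))) = Mul(Rational(-1, 8), Add(9, -4)) = Mul(Rational(-1, 8), 5) = Rational(-5, 8) ≈ -0.62500)
Function('o')(m, T) = Add(-58, T) (Function('o')(m, T) = Add(Add(Add(-6, -7), -45), T) = Add(Add(-13, -45), T) = Add(-58, T))
Add(Add(Pow(-6, 2), Function('o')(91, v)), Function('n')(-42, 9)) = Add(Add(Pow(-6, 2), Add(-58, Rational(-5, 8))), -162) = Add(Add(36, Rational(-469, 8)), -162) = Add(Rational(-181, 8), -162) = Rational(-1477, 8)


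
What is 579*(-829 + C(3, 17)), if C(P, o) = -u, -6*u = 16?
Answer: -478447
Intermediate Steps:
u = -8/3 (u = -1/6*16 = -8/3 ≈ -2.6667)
C(P, o) = 8/3 (C(P, o) = -1*(-8/3) = 8/3)
579*(-829 + C(3, 17)) = 579*(-829 + 8/3) = 579*(-2479/3) = -478447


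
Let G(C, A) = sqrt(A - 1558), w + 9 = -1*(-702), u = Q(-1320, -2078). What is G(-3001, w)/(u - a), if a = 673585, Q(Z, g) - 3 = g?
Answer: -I*sqrt(865)/675660 ≈ -4.3529e-5*I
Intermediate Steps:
Q(Z, g) = 3 + g
u = -2075 (u = 3 - 2078 = -2075)
w = 693 (w = -9 - 1*(-702) = -9 + 702 = 693)
G(C, A) = sqrt(-1558 + A)
G(-3001, w)/(u - a) = sqrt(-1558 + 693)/(-2075 - 1*673585) = sqrt(-865)/(-2075 - 673585) = (I*sqrt(865))/(-675660) = (I*sqrt(865))*(-1/675660) = -I*sqrt(865)/675660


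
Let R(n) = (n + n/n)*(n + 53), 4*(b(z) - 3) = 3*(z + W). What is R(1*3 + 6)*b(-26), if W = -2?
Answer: -11160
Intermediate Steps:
b(z) = 3/2 + 3*z/4 (b(z) = 3 + (3*(z - 2))/4 = 3 + (3*(-2 + z))/4 = 3 + (-6 + 3*z)/4 = 3 + (-3/2 + 3*z/4) = 3/2 + 3*z/4)
R(n) = (1 + n)*(53 + n) (R(n) = (n + 1)*(53 + n) = (1 + n)*(53 + n))
R(1*3 + 6)*b(-26) = (53 + (1*3 + 6)² + 54*(1*3 + 6))*(3/2 + (¾)*(-26)) = (53 + (3 + 6)² + 54*(3 + 6))*(3/2 - 39/2) = (53 + 9² + 54*9)*(-18) = (53 + 81 + 486)*(-18) = 620*(-18) = -11160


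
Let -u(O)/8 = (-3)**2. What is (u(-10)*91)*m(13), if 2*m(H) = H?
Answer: -42588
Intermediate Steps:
m(H) = H/2
u(O) = -72 (u(O) = -8*(-3)**2 = -8*9 = -72)
(u(-10)*91)*m(13) = (-72*91)*((1/2)*13) = -6552*13/2 = -42588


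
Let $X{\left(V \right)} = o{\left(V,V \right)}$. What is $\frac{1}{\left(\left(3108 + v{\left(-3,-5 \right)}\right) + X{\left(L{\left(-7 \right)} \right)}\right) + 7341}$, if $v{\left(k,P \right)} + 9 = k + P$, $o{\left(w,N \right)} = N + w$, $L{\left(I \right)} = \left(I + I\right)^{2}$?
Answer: $\frac{1}{10824} \approx 9.2387 \cdot 10^{-5}$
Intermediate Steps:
$L{\left(I \right)} = 4 I^{2}$ ($L{\left(I \right)} = \left(2 I\right)^{2} = 4 I^{2}$)
$v{\left(k,P \right)} = -9 + P + k$ ($v{\left(k,P \right)} = -9 + \left(k + P\right) = -9 + \left(P + k\right) = -9 + P + k$)
$X{\left(V \right)} = 2 V$ ($X{\left(V \right)} = V + V = 2 V$)
$\frac{1}{\left(\left(3108 + v{\left(-3,-5 \right)}\right) + X{\left(L{\left(-7 \right)} \right)}\right) + 7341} = \frac{1}{\left(\left(3108 - 17\right) + 2 \cdot 4 \left(-7\right)^{2}\right) + 7341} = \frac{1}{\left(\left(3108 - 17\right) + 2 \cdot 4 \cdot 49\right) + 7341} = \frac{1}{\left(3091 + 2 \cdot 196\right) + 7341} = \frac{1}{\left(3091 + 392\right) + 7341} = \frac{1}{3483 + 7341} = \frac{1}{10824}$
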